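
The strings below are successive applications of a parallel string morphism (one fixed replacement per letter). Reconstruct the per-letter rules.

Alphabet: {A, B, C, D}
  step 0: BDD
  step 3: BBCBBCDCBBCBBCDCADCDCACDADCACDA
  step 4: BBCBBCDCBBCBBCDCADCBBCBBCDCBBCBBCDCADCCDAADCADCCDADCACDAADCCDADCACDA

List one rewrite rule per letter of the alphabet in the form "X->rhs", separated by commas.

  step 3 ⇒ step 4: BBCBBCDCBBCBBCDCADCDCACDADCACDA ⇒ BBC·BBC·DC·BBC·BBC·DC·A·DC·BBC·BBC·DC·BBC·BBC·DC·A·DC·CDA·A·DC·A·DC·CDA·DC·A·CDA·A·DC·CDA·DC·A·CDA
    A ↦ CDA
    B ↦ BBC
    C ↦ DC
    D ↦ A

A->CDA, B->BBC, C->DC, D->A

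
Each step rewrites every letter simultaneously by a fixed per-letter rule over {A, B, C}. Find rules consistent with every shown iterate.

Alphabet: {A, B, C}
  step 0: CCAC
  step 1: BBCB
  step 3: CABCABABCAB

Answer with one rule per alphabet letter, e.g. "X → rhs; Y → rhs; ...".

  step 0 ⇒ step 1: CCAC ⇒ B·B·C·B
    A ↦ C
    C ↦ B
    B ↦ AB  (constrained at step 1)

A->C, B->AB, C->B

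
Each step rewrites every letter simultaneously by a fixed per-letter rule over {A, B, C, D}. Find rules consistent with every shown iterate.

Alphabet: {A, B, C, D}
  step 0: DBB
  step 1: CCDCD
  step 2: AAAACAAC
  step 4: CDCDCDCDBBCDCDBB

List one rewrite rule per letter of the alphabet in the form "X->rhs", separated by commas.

A->B, B->CD, C->AA, D->C

  step 1 ⇒ step 2: CCDCD ⇒ AA·AA·C·AA·C
    C ↦ AA
    D ↦ C
    A ↦ B  (constrained at step 2)
  step 0 ⇒ step 1: DBB ⇒ C·CD·CD
    B ↦ CD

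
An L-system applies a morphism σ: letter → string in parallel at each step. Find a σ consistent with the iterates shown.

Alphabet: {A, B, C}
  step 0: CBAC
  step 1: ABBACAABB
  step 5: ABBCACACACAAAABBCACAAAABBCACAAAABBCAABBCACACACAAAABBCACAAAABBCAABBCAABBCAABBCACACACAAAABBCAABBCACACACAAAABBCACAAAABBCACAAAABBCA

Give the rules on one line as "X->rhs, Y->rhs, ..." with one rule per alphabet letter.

  step 0 ⇒ step 1: CBAC ⇒ ABB·A·CA·ABB
    A ↦ CA
    B ↦ A
    C ↦ ABB

A->CA, B->A, C->ABB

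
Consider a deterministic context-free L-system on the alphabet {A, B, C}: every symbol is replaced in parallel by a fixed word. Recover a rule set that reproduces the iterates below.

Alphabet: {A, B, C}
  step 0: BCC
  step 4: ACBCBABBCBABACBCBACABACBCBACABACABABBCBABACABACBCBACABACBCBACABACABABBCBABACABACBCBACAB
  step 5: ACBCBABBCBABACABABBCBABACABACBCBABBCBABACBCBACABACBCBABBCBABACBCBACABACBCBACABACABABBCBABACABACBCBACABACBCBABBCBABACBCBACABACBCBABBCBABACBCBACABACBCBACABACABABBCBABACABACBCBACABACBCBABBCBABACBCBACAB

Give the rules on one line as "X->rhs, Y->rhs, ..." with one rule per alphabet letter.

A->AC, B->AB, C->BCB

  step 4 ⇒ step 5: ACBCBABBCBABACBCBACABACBCBACABACABABBCBABACABACBCBACABACBCBACABACABABBCBABACABACBCBACAB ⇒ AC·BCB·AB·BCB·AB·AC·AB·AB·BCB·AB·AC·AB·AC·BCB·AB·BCB·AB·AC·BCB·AC·AB·AC·BCB·AB·BCB·AB·AC·BCB·AC·AB·AC·BCB·AC·AB·AC·AB·AB·BCB·AB·AC·AB·AC·BCB·AC·AB·AC·BCB·AB·BCB·AB·AC·BCB·AC·AB·AC·BCB·AB·BCB·AB·AC·BCB·AC·AB·AC·BCB·AC·AB·AC·AB·AB·BCB·AB·AC·AB·AC·BCB·AC·AB·AC·BCB·AB·BCB·AB·AC·BCB·AC·AB
    A ↦ AC
    B ↦ AB
    C ↦ BCB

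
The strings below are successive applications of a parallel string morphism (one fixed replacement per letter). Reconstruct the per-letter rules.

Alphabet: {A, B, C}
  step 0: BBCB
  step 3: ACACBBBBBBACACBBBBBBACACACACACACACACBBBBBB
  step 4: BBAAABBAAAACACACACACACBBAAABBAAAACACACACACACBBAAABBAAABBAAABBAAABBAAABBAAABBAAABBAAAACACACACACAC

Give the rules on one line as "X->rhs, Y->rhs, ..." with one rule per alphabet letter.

A->BB, B->AC, C->AAA

  step 3 ⇒ step 4: ACACBBBBBBACACBBBBBBACACACACACACACACBBBBBB ⇒ BB·AAA·BB·AAA·AC·AC·AC·AC·AC·AC·BB·AAA·BB·AAA·AC·AC·AC·AC·AC·AC·BB·AAA·BB·AAA·BB·AAA·BB·AAA·BB·AAA·BB·AAA·BB·AAA·BB·AAA·AC·AC·AC·AC·AC·AC
    A ↦ BB
    B ↦ AC
    C ↦ AAA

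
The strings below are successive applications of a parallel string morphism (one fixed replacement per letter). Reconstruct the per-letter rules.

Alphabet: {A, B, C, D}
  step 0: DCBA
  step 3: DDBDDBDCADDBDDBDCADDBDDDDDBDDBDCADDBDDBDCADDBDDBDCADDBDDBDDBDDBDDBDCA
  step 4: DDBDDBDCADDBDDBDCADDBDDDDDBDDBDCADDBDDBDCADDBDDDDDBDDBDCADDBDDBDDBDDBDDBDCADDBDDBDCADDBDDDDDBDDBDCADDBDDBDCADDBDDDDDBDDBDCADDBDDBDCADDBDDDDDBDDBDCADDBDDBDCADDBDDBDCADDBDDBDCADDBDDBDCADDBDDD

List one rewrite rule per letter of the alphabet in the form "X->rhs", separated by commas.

  step 3 ⇒ step 4: DDBDDBDCADDBDDBDCADDBDDDDDBDDBDCADDBDDBDCADDBDDBDCADDBDDBDDBDDBDDBDCA ⇒ DDB·DDB·DCA·DDB·DDB·DCA·DDB·DD·D·DDB·DDB·DCA·DDB·DDB·DCA·DDB·DD·D·DDB·DDB·DCA·DDB·DDB·DDB·DDB·DDB·DCA·DDB·DDB·DCA·DDB·DD·D·DDB·DDB·DCA·DDB·DDB·DCA·DDB·DD·D·DDB·DDB·DCA·DDB·DDB·DCA·DDB·DD·D·DDB·DDB·DCA·DDB·DDB·DCA·DDB·DDB·DCA·DDB·DDB·DCA·DDB·DDB·DCA·DDB·DD·D
    A ↦ D
    B ↦ DCA
    C ↦ DD
    D ↦ DDB

A->D, B->DCA, C->DD, D->DDB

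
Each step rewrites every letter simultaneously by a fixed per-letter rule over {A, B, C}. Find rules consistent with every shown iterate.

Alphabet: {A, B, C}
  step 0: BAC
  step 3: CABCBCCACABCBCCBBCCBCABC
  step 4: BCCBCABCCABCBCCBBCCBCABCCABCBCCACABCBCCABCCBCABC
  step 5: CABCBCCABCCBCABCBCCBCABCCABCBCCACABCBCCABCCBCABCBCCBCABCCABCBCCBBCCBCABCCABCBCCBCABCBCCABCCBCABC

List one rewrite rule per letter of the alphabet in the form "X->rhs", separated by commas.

  step 4 ⇒ step 5: BCCBCABCCABCBCCBBCCBCABCCABCBCCACABCBCCABCCBCABC ⇒ CA·BC·BC·CA·BC·CB·CA·BC·BC·CB·CA·BC·CA·BC·BC·CA·CA·BC·BC·CA·BC·CB·CA·BC·BC·CB·CA·BC·CA·BC·BC·CB·BC·CB·CA·BC·CA·BC·BC·CB·CA·BC·BC·CA·BC·CB·CA·BC
    A ↦ CB
    B ↦ CA
    C ↦ BC

A->CB, B->CA, C->BC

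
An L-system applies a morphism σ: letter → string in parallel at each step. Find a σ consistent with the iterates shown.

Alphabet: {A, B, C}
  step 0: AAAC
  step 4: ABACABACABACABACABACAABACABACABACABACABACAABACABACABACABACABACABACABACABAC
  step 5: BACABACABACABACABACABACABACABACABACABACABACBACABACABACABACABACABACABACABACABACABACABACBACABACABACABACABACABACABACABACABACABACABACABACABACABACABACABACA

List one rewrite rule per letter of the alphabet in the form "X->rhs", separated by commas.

A->BAC, B->A, C->A

  step 4 ⇒ step 5: ABACABACABACABACABACAABACABACABACABACABACAABACABACABACABACABACABACABACABAC ⇒ BAC·A·BAC·A·BAC·A·BAC·A·BAC·A·BAC·A·BAC·A·BAC·A·BAC·A·BAC·A·BAC·BAC·A·BAC·A·BAC·A·BAC·A·BAC·A·BAC·A·BAC·A·BAC·A·BAC·A·BAC·A·BAC·BAC·A·BAC·A·BAC·A·BAC·A·BAC·A·BAC·A·BAC·A·BAC·A·BAC·A·BAC·A·BAC·A·BAC·A·BAC·A·BAC·A·BAC·A·BAC·A
    A ↦ BAC
    B ↦ A
    C ↦ A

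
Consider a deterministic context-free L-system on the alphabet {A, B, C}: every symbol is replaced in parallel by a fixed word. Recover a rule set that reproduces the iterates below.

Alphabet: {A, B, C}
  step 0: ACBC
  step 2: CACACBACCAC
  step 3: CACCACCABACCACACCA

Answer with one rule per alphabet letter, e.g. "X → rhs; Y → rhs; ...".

A->C, B->BA, C->CA

  step 2 ⇒ step 3: CACACBACCAC ⇒ CA·C·CA·C·CA·BA·C·CA·CA·C·CA
    A ↦ C
    B ↦ BA
    C ↦ CA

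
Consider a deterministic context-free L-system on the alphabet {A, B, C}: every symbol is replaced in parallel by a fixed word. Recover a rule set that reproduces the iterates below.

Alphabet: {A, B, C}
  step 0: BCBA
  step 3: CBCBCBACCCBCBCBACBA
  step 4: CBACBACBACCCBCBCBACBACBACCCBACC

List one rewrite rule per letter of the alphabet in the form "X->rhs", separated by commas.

  step 3 ⇒ step 4: CBCBCBACCCBCBCBACBA ⇒ CB·A·CB·A·CB·A·CC·CB·CB·CB·A·CB·A·CB·A·CC·CB·A·CC
    A ↦ CC
    B ↦ A
    C ↦ CB

A->CC, B->A, C->CB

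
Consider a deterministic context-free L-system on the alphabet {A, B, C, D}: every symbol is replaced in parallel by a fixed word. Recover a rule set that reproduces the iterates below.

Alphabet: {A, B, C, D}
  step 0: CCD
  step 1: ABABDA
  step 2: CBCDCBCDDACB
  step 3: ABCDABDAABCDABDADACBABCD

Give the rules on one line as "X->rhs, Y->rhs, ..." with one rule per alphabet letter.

A->CB, B->CD, C->AB, D->DA

  step 2 ⇒ step 3: CBCDCBCDDACB ⇒ AB·CD·AB·DA·AB·CD·AB·DA·DA·CB·AB·CD
    A ↦ CB
    B ↦ CD
    C ↦ AB
    D ↦ DA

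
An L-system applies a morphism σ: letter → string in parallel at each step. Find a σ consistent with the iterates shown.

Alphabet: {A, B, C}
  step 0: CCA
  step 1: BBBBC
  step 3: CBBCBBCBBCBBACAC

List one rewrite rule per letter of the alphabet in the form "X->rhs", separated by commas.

  step 0 ⇒ step 1: CCA ⇒ BB·BB·C
    A ↦ C
    C ↦ BB
    B ↦ AC  (constrained at step 1)

A->C, B->AC, C->BB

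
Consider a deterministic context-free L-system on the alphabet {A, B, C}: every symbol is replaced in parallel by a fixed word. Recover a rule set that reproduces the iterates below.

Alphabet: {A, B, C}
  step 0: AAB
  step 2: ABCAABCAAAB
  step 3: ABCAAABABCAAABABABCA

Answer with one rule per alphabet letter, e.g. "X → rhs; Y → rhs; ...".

  step 2 ⇒ step 3: ABCAABCAAAB ⇒ AB·CA·A·AB·AB·CA·A·AB·AB·AB·CA
    A ↦ AB
    B ↦ CA
    C ↦ A

A->AB, B->CA, C->A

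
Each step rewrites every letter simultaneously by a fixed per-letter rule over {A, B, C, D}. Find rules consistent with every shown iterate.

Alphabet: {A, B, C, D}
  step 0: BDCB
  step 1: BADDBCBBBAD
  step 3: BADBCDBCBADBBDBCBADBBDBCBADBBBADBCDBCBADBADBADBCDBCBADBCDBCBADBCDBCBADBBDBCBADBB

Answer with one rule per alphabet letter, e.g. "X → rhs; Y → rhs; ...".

  step 0 ⇒ step 1: BDCB ⇒ BAD·DBC·BB·BAD
    B ↦ BAD
    C ↦ BB
    D ↦ DBC
    A ↦ BC  (constrained at step 1)

A->BC, B->BAD, C->BB, D->DBC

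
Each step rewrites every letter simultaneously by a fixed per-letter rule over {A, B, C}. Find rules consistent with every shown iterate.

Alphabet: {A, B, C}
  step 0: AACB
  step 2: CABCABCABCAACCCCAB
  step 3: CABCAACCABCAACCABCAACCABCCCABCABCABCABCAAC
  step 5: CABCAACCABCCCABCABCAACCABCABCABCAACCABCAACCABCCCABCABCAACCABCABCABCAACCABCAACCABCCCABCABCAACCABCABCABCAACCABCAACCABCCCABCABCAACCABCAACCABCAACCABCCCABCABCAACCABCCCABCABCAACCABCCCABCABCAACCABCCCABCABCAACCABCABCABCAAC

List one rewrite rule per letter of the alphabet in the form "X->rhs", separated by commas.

  step 2 ⇒ step 3: CABCABCABCAACCCCAB ⇒ CAB·C·AAC·CAB·C·AAC·CAB·C·AAC·CAB·C·C·CAB·CAB·CAB·CAB·C·AAC
    A ↦ C
    B ↦ AAC
    C ↦ CAB

A->C, B->AAC, C->CAB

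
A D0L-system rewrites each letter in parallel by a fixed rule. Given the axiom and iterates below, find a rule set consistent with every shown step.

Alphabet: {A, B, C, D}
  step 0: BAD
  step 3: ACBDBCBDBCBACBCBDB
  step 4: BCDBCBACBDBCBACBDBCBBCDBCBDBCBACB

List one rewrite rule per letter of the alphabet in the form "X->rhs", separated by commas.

A->BC, B->CB, C->DB, D->A

  step 3 ⇒ step 4: ACBDBCBDBCBACBCBDB ⇒ BC·DB·CB·A·CB·DB·CB·A·CB·DB·CB·BC·DB·CB·DB·CB·A·CB
    A ↦ BC
    B ↦ CB
    C ↦ DB
    D ↦ A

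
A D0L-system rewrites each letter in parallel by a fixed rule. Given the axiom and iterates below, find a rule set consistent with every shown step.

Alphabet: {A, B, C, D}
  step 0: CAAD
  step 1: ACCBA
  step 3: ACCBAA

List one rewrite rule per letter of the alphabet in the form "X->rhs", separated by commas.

  step 0 ⇒ step 1: CAAD ⇒ A·C·C·BA
    A ↦ C
    C ↦ A
    D ↦ BA
    B ↦ D  (constrained at step 1)

A->C, B->D, C->A, D->BA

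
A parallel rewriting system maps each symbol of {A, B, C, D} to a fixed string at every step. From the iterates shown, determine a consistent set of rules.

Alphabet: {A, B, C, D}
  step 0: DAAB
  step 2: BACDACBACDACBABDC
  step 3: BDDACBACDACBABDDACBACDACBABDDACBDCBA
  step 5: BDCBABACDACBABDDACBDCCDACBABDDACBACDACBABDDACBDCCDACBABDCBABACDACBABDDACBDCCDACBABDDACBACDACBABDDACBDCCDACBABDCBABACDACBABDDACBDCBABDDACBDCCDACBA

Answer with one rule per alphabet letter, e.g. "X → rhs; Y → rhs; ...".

  step 2 ⇒ step 3: BACDACBACDACBABDC ⇒ BD·DAC·BA·C·DAC·BA·BD·DAC·BA·C·DAC·BA·BD·DAC·BD·C·BA
    A ↦ DAC
    B ↦ BD
    C ↦ BA
    D ↦ C

A->DAC, B->BD, C->BA, D->C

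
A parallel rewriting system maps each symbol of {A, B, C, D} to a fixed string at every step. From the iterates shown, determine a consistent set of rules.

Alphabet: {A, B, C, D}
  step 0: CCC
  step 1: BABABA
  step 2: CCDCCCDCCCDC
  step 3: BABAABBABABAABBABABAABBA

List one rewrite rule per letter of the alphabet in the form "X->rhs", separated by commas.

A->C, B->CCD, C->BA, D->AB

  step 2 ⇒ step 3: CCDCCCDCCCDC ⇒ BA·BA·AB·BA·BA·BA·AB·BA·BA·BA·AB·BA
    C ↦ BA
    D ↦ AB
  step 1 ⇒ step 2: BABABA ⇒ CCD·C·CCD·C·CCD·C
    A ↦ C
  step 1 ⇒ step 2: BABABA ⇒ CCD·C·CCD·C·CCD·C
    B ↦ CCD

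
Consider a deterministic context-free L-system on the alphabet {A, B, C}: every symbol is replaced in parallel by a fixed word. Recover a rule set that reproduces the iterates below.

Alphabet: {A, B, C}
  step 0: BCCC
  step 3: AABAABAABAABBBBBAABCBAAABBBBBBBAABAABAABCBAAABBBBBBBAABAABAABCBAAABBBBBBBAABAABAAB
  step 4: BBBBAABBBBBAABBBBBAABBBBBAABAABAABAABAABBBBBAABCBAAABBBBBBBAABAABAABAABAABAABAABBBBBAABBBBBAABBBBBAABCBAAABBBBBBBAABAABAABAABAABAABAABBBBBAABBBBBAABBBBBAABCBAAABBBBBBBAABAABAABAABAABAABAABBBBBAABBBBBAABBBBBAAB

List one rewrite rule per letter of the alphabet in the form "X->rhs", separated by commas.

  step 3 ⇒ step 4: AABAABAABAABBBBBAABCBAAABBBBBBBAABAABAABCBAAABBBBBBBAABAABAABCBAAABBBBBBBAABAABAAB ⇒ BB·BB·AAB·BB·BB·AAB·BB·BB·AAB·BB·BB·AAB·AAB·AAB·AAB·AAB·BB·BB·AAB·CBA·AAB·BB·BB·BB·AAB·AAB·AAB·AAB·AAB·AAB·AAB·BB·BB·AAB·BB·BB·AAB·BB·BB·AAB·CBA·AAB·BB·BB·BB·AAB·AAB·AAB·AAB·AAB·AAB·AAB·BB·BB·AAB·BB·BB·AAB·BB·BB·AAB·CBA·AAB·BB·BB·BB·AAB·AAB·AAB·AAB·AAB·AAB·AAB·BB·BB·AAB·BB·BB·AAB·BB·BB·AAB
    A ↦ BB
    B ↦ AAB
    C ↦ CBA

A->BB, B->AAB, C->CBA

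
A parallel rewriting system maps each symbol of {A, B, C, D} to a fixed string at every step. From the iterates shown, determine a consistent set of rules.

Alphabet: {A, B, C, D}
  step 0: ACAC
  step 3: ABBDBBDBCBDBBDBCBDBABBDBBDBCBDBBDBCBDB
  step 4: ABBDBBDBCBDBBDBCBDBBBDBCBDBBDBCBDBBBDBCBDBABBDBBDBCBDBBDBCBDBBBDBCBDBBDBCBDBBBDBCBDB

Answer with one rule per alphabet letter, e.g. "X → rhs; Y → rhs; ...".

A->AB, B->BDB, C->B, D->C

  step 3 ⇒ step 4: ABBDBBDBCBDBBDBCBDBABBDBBDBCBDBBDBCBDB ⇒ AB·BDB·BDB·C·BDB·BDB·C·BDB·B·BDB·C·BDB·BDB·C·BDB·B·BDB·C·BDB·AB·BDB·BDB·C·BDB·BDB·C·BDB·B·BDB·C·BDB·BDB·C·BDB·B·BDB·C·BDB
    A ↦ AB
    B ↦ BDB
    C ↦ B
    D ↦ C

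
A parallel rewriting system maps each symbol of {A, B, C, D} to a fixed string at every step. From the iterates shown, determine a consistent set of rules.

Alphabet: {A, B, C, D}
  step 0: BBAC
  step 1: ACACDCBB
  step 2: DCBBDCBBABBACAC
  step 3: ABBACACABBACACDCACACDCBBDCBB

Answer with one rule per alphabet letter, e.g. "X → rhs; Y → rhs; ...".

  step 2 ⇒ step 3: DCBBDCBBABBACAC ⇒ A·BB·AC·AC·A·BB·AC·AC·DC·AC·AC·DC·BB·DC·BB
    A ↦ DC
    B ↦ AC
    C ↦ BB
    D ↦ A

A->DC, B->AC, C->BB, D->A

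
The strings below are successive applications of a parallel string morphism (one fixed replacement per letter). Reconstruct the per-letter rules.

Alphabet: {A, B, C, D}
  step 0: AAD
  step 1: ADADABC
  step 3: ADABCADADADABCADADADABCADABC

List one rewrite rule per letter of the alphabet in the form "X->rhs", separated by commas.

  step 0 ⇒ step 1: AAD ⇒ AD·AD·ABC
    A ↦ AD
    D ↦ ABC
    B ↦ A  (constrained at step 1)
    C ↦ D  (constrained at step 1)

A->AD, B->A, C->D, D->ABC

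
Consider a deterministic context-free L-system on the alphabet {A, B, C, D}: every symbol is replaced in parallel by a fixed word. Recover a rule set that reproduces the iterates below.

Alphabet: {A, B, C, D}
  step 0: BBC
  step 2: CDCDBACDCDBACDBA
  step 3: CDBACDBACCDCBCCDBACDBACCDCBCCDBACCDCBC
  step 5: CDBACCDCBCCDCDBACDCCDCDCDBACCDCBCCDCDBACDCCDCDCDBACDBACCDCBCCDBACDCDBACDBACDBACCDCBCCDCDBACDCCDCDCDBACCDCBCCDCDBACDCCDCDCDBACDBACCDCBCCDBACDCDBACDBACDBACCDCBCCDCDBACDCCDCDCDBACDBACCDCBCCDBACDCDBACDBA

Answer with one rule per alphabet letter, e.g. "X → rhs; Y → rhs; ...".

  step 2 ⇒ step 3: CDCDBACDCDBACDBA ⇒ CD·BA·CD·BA·CCD·CBC·CD·BA·CD·BA·CCD·CBC·CD·BA·CCD·CBC
    A ↦ CBC
    B ↦ CCD
    C ↦ CD
    D ↦ BA

A->CBC, B->CCD, C->CD, D->BA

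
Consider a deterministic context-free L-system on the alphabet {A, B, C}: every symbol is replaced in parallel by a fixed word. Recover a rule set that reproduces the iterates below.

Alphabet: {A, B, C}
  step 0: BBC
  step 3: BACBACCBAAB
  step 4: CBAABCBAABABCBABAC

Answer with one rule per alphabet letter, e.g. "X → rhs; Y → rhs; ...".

A->BA, B->C, C->AB

  step 3 ⇒ step 4: BACBACCBAAB ⇒ C·BA·AB·C·BA·AB·AB·C·BA·BA·C
    A ↦ BA
    B ↦ C
    C ↦ AB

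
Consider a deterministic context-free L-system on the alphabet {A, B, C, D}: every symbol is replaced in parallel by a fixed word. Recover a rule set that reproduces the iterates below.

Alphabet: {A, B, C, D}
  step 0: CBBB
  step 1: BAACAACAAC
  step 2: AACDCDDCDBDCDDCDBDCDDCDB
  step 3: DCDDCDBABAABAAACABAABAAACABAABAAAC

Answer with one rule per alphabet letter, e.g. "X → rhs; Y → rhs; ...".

A->DCD, B->AAC, C->B, D->A

  step 2 ⇒ step 3: AACDCDDCDBDCDDCDBDCDDCDB ⇒ DCD·DCD·B·A·B·A·A·B·A·AAC·A·B·A·A·B·A·AAC·A·B·A·A·B·A·AAC
    A ↦ DCD
    B ↦ AAC
    C ↦ B
    D ↦ A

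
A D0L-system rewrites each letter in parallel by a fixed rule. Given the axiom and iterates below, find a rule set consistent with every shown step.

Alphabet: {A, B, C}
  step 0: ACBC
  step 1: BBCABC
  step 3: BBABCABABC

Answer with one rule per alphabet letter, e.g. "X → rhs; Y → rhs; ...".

A->B, B->A, C->BC

  step 0 ⇒ step 1: ACBC ⇒ B·BC·A·BC
    A ↦ B
    B ↦ A
    C ↦ BC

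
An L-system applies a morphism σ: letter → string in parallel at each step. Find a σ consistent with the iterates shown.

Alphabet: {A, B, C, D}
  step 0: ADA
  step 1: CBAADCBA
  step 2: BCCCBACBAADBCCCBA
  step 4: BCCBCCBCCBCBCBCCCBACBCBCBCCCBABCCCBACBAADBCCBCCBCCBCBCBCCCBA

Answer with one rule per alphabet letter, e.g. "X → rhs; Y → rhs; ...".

A->CBA, B->C, C->BC, D->AD

  step 1 ⇒ step 2: CBAADCBA ⇒ BC·C·CBA·CBA·AD·BC·C·CBA
    A ↦ CBA
    B ↦ C
    C ↦ BC
    D ↦ AD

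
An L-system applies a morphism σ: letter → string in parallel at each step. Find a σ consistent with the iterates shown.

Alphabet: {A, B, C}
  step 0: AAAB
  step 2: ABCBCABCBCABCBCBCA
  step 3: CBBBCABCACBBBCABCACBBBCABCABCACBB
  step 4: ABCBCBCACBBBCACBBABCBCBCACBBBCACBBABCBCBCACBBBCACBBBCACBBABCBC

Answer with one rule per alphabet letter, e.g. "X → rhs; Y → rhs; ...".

  step 3 ⇒ step 4: CBBBCABCACBBBCABCACBBBCABCABCACBB ⇒ A·BC·BC·BC·A·CBB·BC·A·CBB·A·BC·BC·BC·A·CBB·BC·A·CBB·A·BC·BC·BC·A·CBB·BC·A·CBB·BC·A·CBB·A·BC·BC
    A ↦ CBB
    B ↦ BC
    C ↦ A

A->CBB, B->BC, C->A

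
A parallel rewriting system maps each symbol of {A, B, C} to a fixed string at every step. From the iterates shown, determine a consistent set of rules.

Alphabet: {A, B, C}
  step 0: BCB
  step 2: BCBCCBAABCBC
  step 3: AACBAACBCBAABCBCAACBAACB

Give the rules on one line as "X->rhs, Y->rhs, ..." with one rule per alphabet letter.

A->BC, B->AA, C->CB

  step 2 ⇒ step 3: BCBCCBAABCBC ⇒ AA·CB·AA·CB·CB·AA·BC·BC·AA·CB·AA·CB
    A ↦ BC
    B ↦ AA
    C ↦ CB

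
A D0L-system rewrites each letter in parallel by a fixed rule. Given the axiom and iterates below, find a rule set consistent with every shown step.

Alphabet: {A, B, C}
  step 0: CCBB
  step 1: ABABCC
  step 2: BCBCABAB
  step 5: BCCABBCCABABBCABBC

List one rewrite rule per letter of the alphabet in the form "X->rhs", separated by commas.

  step 1 ⇒ step 2: ABABCC ⇒ B·C·B·C·AB·AB
    A ↦ B
    B ↦ C
    C ↦ AB

A->B, B->C, C->AB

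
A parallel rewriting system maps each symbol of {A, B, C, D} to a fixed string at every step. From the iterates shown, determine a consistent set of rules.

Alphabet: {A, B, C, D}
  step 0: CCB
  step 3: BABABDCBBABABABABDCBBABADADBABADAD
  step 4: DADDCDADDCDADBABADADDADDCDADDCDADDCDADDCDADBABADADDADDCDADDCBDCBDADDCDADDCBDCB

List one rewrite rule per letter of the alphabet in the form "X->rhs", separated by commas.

A->DC, B->DAD, C->ABA, D->B

  step 3 ⇒ step 4: BABABDCBBABABABABDCBBABADADBABADAD ⇒ DAD·DC·DAD·DC·DAD·B·ABA·DAD·DAD·DC·DAD·DC·DAD·DC·DAD·DC·DAD·B·ABA·DAD·DAD·DC·DAD·DC·B·DC·B·DAD·DC·DAD·DC·B·DC·B
    A ↦ DC
    B ↦ DAD
    C ↦ ABA
    D ↦ B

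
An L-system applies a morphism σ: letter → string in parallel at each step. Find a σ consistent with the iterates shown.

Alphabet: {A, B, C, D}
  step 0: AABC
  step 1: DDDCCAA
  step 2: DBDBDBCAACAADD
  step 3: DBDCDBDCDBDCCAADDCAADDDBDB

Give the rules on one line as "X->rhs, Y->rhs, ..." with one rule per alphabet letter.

  step 2 ⇒ step 3: DBDBDBCAACAADD ⇒ DB·DC·DB·DC·DB·DC·CAA·D·D·CAA·D·D·DB·DB
    A ↦ D
    B ↦ DC
    C ↦ CAA
    D ↦ DB

A->D, B->DC, C->CAA, D->DB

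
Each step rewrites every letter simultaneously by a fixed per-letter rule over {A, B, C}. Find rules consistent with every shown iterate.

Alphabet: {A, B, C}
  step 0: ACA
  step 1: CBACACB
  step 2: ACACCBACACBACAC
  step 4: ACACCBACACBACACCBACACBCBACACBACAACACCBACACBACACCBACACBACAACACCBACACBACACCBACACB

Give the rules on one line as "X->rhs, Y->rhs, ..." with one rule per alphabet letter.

  step 1 ⇒ step 2: CBACACB ⇒ ACA·C·CB·ACA·CB·ACA·C
    A ↦ CB
    B ↦ C
    C ↦ ACA

A->CB, B->C, C->ACA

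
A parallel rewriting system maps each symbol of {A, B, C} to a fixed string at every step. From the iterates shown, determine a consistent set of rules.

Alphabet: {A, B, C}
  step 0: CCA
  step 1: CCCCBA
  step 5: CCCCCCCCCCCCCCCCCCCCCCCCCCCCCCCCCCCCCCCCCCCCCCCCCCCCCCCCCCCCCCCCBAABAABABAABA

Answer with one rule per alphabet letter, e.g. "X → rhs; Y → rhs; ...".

  step 0 ⇒ step 1: CCA ⇒ CC·CC·BA
    A ↦ BA
    C ↦ CC
    B ↦ A  (constrained at step 1)

A->BA, B->A, C->CC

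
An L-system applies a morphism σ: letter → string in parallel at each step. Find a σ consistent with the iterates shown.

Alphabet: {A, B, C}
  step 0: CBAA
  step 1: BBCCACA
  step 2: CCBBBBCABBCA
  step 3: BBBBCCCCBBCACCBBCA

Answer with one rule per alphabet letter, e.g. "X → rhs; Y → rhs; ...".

A->CA, B->C, C->BB

  step 2 ⇒ step 3: CCBBBBCABBCA ⇒ BB·BB·C·C·C·C·BB·CA·C·C·BB·CA
    A ↦ CA
    B ↦ C
    C ↦ BB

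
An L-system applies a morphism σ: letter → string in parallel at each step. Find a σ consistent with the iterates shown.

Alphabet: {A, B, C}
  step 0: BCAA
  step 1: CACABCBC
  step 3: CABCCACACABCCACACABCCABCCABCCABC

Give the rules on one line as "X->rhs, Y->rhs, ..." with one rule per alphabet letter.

  step 0 ⇒ step 1: BCAA ⇒ CA·CA·BC·BC
    A ↦ BC
    B ↦ CA
    C ↦ CA

A->BC, B->CA, C->CA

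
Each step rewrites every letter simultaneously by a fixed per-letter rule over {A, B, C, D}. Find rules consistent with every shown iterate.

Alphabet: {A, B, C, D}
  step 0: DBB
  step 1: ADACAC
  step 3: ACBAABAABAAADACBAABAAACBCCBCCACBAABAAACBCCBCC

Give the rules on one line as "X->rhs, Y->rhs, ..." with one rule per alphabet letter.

  step 0 ⇒ step 1: DBB ⇒ AD·AC·AC
    B ↦ AC
    D ↦ AD
    A ↦ BAA  (constrained at step 1)
    C ↦ BCC  (constrained at step 1)

A->BAA, B->AC, C->BCC, D->AD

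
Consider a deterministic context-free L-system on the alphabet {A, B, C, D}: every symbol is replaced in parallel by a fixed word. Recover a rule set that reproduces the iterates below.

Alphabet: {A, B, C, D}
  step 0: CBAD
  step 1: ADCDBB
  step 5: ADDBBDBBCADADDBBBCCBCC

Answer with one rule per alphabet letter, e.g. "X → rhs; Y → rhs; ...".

  step 0 ⇒ step 1: CBAD ⇒ AD·C·DB·B
    A ↦ DB
    B ↦ C
    C ↦ AD
    D ↦ B

A->DB, B->C, C->AD, D->B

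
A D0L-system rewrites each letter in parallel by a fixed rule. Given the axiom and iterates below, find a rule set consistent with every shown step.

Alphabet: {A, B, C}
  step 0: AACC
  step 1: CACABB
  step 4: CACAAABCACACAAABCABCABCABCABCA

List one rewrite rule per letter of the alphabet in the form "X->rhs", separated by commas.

A->CA, B->AA, C->B

  step 0 ⇒ step 1: AACC ⇒ CA·CA·B·B
    A ↦ CA
    C ↦ B
    B ↦ AA  (constrained at step 1)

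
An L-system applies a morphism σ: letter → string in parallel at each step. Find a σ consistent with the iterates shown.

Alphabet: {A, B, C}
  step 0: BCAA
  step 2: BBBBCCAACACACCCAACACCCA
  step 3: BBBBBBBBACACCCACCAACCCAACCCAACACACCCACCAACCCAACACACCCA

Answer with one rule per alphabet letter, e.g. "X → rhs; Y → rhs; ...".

A->CCA, B->BB, C->AC

  step 2 ⇒ step 3: BBBBCCAACACACCCAACACCCA ⇒ BB·BB·BB·BB·AC·AC·CCA·CCA·AC·CCA·AC·CCA·AC·AC·AC·CCA·CCA·AC·CCA·AC·AC·AC·CCA
    A ↦ CCA
    B ↦ BB
    C ↦ AC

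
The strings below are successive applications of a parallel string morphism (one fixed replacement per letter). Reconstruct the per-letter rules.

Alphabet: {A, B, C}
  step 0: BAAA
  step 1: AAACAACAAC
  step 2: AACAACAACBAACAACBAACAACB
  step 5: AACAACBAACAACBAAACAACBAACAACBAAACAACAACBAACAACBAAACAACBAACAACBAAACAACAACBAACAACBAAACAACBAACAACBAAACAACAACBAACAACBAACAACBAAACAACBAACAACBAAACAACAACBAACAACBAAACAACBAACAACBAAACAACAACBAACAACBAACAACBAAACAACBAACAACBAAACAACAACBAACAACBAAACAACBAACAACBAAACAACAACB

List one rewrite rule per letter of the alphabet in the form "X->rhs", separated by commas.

  step 1 ⇒ step 2: AAACAACAAC ⇒ AAC·AAC·AAC·B·AAC·AAC·B·AAC·AAC·B
    A ↦ AAC
    C ↦ B
  step 0 ⇒ step 1: BAAA ⇒ A·AAC·AAC·AAC
    B ↦ A

A->AAC, B->A, C->B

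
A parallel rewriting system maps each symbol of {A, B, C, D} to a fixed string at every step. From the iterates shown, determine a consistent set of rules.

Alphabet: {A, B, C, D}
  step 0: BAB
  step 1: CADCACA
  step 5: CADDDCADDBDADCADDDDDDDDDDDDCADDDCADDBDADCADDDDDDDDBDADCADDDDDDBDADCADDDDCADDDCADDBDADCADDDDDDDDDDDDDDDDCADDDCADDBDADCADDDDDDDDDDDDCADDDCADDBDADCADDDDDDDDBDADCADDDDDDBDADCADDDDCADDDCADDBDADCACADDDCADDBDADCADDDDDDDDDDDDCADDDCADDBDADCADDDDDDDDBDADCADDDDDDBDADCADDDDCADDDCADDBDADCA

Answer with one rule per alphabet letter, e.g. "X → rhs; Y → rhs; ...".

A->DCA, B->CA, C->BDA, D->DD

  step 0 ⇒ step 1: BAB ⇒ CA·DCA·CA
    A ↦ DCA
    B ↦ CA
    C ↦ BDA  (constrained at step 1)
    D ↦ DD  (constrained at step 1)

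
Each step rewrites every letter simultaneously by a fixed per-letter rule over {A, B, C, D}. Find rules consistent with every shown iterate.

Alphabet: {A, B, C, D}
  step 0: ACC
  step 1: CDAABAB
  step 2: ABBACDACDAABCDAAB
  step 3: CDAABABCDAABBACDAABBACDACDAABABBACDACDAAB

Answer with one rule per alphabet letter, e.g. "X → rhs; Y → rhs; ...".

A->CDA, B->AB, C->AB, D->BA

  step 2 ⇒ step 3: ABBACDACDAABCDAAB ⇒ CDA·AB·AB·CDA·AB·BA·CDA·AB·BA·CDA·CDA·AB·AB·BA·CDA·CDA·AB
    A ↦ CDA
    B ↦ AB
    C ↦ AB
    D ↦ BA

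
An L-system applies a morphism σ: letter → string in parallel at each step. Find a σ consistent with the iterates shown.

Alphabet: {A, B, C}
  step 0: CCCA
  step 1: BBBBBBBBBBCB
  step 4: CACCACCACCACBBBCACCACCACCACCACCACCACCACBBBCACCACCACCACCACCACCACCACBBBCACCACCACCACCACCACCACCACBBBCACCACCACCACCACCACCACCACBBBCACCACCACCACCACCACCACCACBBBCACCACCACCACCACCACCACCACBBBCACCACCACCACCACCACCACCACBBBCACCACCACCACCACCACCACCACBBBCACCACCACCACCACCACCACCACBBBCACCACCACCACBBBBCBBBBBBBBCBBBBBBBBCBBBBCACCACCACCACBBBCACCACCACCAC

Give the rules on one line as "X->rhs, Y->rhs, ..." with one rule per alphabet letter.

A->BCB, B->CAC, C->BBB

  step 0 ⇒ step 1: CCCA ⇒ BBB·BBB·BBB·BCB
    A ↦ BCB
    C ↦ BBB
    B ↦ CAC  (constrained at step 1)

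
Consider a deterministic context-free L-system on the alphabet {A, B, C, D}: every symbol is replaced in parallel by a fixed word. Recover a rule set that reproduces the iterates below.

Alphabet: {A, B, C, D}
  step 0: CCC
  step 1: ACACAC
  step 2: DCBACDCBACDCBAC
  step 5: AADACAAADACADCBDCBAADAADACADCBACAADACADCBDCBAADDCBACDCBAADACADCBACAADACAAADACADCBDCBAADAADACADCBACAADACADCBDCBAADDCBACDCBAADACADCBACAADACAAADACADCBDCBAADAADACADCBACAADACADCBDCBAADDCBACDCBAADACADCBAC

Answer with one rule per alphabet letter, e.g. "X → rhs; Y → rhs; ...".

A->DCB, B->A, C->AC, D->AAD

  step 1 ⇒ step 2: ACACAC ⇒ DCB·AC·DCB·AC·DCB·AC
    A ↦ DCB
    C ↦ AC
    B ↦ A  (constrained at step 2)
    D ↦ AAD  (constrained at step 2)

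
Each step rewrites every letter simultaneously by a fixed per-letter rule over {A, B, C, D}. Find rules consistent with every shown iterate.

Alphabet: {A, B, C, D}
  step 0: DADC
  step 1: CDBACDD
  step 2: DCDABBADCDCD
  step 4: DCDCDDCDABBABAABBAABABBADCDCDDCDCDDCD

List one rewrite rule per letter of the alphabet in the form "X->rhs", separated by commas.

  step 1 ⇒ step 2: CDBACDD ⇒ D·CD·AB·BA·D·CD·CD
    A ↦ BA
    B ↦ AB
    C ↦ D
    D ↦ CD

A->BA, B->AB, C->D, D->CD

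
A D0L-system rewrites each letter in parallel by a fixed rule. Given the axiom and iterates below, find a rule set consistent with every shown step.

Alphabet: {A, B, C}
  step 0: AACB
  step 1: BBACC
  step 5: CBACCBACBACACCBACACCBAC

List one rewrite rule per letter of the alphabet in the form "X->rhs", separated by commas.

  step 0 ⇒ step 1: AACB ⇒ B·B·AC·C
    A ↦ B
    B ↦ C
    C ↦ AC

A->B, B->C, C->AC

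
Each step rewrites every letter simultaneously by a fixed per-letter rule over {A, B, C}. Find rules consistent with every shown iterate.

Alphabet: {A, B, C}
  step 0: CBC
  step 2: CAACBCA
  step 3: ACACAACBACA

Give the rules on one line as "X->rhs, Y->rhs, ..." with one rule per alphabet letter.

  step 2 ⇒ step 3: CAACBCA ⇒ A·CA·CA·A·CB·A·CA
    A ↦ CA
    B ↦ CB
    C ↦ A

A->CA, B->CB, C->A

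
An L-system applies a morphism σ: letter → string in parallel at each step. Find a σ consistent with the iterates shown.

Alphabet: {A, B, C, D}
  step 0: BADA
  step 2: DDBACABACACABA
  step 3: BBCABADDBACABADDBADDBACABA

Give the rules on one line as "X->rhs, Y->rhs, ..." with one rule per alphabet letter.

A->BA, B->CA, C->DD, D->B

  step 2 ⇒ step 3: DDBACABACACABA ⇒ B·B·CA·BA·DD·BA·CA·BA·DD·BA·DD·BA·CA·BA
    A ↦ BA
    B ↦ CA
    C ↦ DD
    D ↦ B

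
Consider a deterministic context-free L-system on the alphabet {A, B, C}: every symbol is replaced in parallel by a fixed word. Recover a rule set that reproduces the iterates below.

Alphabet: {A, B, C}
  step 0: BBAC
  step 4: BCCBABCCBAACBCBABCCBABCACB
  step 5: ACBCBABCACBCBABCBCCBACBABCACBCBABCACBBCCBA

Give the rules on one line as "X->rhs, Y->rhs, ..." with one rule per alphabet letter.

A->BC, B->A, C->CB

  step 4 ⇒ step 5: BCCBABCCBAACBCBABCCBABCACB ⇒ A·CB·CB·A·BC·A·CB·CB·A·BC·BC·CB·A·CB·A·BC·A·CB·CB·A·BC·A·CB·BC·CB·A
    A ↦ BC
    B ↦ A
    C ↦ CB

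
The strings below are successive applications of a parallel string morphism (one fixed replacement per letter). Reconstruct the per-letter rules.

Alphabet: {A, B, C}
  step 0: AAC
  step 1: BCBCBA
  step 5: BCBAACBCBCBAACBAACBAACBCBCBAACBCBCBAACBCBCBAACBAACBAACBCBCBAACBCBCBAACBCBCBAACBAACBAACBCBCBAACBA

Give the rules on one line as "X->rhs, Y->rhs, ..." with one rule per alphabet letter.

  step 0 ⇒ step 1: AAC ⇒ BC·BC·BA
    A ↦ BC
    C ↦ BA
    B ↦ AC  (constrained at step 1)

A->BC, B->AC, C->BA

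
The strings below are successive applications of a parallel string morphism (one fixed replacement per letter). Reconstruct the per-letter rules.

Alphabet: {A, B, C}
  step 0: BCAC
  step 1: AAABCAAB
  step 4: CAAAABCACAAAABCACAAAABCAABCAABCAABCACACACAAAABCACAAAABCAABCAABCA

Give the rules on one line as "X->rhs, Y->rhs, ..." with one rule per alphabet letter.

  step 0 ⇒ step 1: BCAC ⇒ AA·AB·CA·AB
    A ↦ CA
    B ↦ AA
    C ↦ AB

A->CA, B->AA, C->AB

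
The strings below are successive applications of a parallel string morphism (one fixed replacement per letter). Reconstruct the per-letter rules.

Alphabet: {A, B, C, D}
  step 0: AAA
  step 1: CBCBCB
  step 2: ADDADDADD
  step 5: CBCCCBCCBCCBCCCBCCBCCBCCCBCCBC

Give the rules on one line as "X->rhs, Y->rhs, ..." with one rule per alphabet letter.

A->CB, B->D, C->AD, D->C

  step 1 ⇒ step 2: CBCBCB ⇒ AD·D·AD·D·AD·D
    B ↦ D
    C ↦ AD
  step 0 ⇒ step 1: AAA ⇒ CB·CB·CB
    A ↦ CB
    D ↦ C  (constrained at step 2)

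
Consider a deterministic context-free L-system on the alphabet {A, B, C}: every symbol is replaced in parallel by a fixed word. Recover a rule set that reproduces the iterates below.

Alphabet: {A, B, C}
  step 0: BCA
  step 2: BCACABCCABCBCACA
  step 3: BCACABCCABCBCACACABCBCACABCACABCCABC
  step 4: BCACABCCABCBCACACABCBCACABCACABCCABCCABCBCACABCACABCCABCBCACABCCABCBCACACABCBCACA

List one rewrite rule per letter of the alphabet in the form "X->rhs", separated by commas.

  step 3 ⇒ step 4: BCACABCCABCBCACACABCBCACABCACABCCABC ⇒ BCA·CA·BC·CA·BC·BCA·CA·CA·BC·BCA·CA·BCA·CA·BC·CA·BC·CA·BC·BCA·CA·BCA·CA·BC·CA·BC·BCA·CA·BC·CA·BC·BCA·CA·CA·BC·BCA·CA
    A ↦ BC
    B ↦ BCA
    C ↦ CA

A->BC, B->BCA, C->CA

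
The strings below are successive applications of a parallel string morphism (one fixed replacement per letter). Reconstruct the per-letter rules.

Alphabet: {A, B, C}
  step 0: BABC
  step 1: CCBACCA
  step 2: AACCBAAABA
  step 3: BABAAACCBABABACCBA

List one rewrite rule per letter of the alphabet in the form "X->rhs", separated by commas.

A->BA, B->CC, C->A

  step 2 ⇒ step 3: AACCBAAABA ⇒ BA·BA·A·A·CC·BA·BA·BA·CC·BA
    A ↦ BA
    B ↦ CC
    C ↦ A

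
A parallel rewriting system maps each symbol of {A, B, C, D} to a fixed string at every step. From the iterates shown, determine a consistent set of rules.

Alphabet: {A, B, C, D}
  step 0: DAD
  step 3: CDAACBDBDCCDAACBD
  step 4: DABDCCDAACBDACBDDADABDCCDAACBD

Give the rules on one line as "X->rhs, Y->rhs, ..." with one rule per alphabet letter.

A->C, B->AC, C->DA, D->BD

  step 3 ⇒ step 4: CDAACBDBDCCDAACBD ⇒ DA·BD·C·C·DA·AC·BD·AC·BD·DA·DA·BD·C·C·DA·AC·BD
    A ↦ C
    B ↦ AC
    C ↦ DA
    D ↦ BD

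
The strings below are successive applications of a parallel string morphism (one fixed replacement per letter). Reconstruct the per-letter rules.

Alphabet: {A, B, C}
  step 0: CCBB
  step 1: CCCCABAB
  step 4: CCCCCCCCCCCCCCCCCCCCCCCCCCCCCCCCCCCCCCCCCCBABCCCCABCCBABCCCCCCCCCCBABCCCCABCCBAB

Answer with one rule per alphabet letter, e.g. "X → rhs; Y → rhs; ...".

A->CCB, B->AB, C->CC

  step 0 ⇒ step 1: CCBB ⇒ CC·CC·AB·AB
    B ↦ AB
    C ↦ CC
    A ↦ CCB  (constrained at step 1)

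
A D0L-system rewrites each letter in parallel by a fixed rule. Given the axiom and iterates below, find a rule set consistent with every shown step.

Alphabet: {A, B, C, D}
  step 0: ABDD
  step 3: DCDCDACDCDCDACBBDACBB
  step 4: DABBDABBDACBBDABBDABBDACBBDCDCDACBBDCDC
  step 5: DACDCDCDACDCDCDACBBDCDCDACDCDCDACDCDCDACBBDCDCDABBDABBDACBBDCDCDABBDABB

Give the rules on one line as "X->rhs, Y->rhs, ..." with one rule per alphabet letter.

  step 4 ⇒ step 5: DABBDABBDACBBDABBDABBDACBBDCDCDACBBDCDC ⇒ DA·C·DC·DC·DA·C·DC·DC·DA·C·BB·DC·DC·DA·C·DC·DC·DA·C·DC·DC·DA·C·BB·DC·DC·DA·BB·DA·BB·DA·C·BB·DC·DC·DA·BB·DA·BB
    A ↦ C
    B ↦ DC
    C ↦ BB
    D ↦ DA

A->C, B->DC, C->BB, D->DA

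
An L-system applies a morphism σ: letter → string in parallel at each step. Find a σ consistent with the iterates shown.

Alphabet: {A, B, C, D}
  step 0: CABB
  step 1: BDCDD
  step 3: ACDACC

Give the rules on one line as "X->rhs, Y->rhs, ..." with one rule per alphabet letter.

  step 0 ⇒ step 1: CABB ⇒ BD·C·D·D
    A ↦ C
    B ↦ D
    C ↦ BD
    D ↦ A  (constrained at step 1)

A->C, B->D, C->BD, D->A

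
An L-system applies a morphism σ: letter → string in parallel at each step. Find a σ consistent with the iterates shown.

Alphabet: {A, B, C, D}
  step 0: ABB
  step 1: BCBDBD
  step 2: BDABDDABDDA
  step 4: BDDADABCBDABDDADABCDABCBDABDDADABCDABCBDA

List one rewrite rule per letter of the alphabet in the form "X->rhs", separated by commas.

A->BC, B->BD, C->A, D->DA

  step 1 ⇒ step 2: BCBDBD ⇒ BD·A·BD·DA·BD·DA
    B ↦ BD
    C ↦ A
    D ↦ DA
  step 0 ⇒ step 1: ABB ⇒ BC·BD·BD
    A ↦ BC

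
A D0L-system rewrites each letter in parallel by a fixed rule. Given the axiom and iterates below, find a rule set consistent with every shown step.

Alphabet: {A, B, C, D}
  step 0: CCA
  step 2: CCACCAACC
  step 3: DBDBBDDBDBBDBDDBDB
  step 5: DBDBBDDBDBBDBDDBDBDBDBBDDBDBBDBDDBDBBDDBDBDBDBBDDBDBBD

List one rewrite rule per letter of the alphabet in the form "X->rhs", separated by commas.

  step 2 ⇒ step 3: CCACCAACC ⇒ DB·DB·BD·DB·DB·BD·BD·DB·DB
    A ↦ BD
    C ↦ DB
    B ↦ A  (constrained at step 3)
    D ↦ CC  (constrained at step 3)

A->BD, B->A, C->DB, D->CC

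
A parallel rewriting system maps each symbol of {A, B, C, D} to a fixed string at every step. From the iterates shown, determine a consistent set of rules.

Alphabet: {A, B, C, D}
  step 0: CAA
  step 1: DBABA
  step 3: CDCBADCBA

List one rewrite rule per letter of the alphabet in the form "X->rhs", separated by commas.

  step 0 ⇒ step 1: CAA ⇒ D·BA·BA
    A ↦ BA
    C ↦ D
    B ↦ C  (constrained at step 1)
    D ↦ B  (constrained at step 1)

A->BA, B->C, C->D, D->B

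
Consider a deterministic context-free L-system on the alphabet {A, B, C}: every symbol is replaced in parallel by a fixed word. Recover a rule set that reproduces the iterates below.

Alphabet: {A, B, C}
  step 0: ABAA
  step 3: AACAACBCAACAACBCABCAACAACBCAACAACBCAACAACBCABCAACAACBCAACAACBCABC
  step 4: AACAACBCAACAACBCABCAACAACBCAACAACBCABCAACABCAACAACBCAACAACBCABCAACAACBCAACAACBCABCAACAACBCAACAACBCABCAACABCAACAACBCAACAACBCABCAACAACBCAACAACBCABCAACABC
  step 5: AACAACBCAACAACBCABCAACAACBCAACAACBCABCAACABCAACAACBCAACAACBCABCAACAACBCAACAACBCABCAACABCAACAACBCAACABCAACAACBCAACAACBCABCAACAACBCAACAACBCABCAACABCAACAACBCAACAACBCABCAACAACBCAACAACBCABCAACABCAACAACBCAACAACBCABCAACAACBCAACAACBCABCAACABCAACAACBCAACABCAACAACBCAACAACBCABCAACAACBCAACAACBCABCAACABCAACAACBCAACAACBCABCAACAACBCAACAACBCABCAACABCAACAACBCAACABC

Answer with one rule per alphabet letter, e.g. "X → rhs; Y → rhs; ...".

  step 4 ⇒ step 5: AACAACBCAACAACBCABCAACAACBCAACAACBCABCAACABCAACAACBCAACAACBCABCAACAACBCAACAACBCABCAACAACBCAACAACBCABCAACABCAACAACBCAACAACBCABCAACAACBCAACAACBCABCAACABC ⇒ AAC·AAC·BC·AAC·AAC·BC·A·BC·AAC·AAC·BC·AAC·AAC·BC·A·BC·AAC·A·BC·AAC·AAC·BC·AAC·AAC·BC·A·BC·AAC·AAC·BC·AAC·AAC·BC·A·BC·AAC·A·BC·AAC·AAC·BC·AAC·A·BC·AAC·AAC·BC·AAC·AAC·BC·A·BC·AAC·AAC·BC·AAC·AAC·BC·A·BC·AAC·A·BC·AAC·AAC·BC·AAC·AAC·BC·A·BC·AAC·AAC·BC·AAC·AAC·BC·A·BC·AAC·A·BC·AAC·AAC·BC·AAC·AAC·BC·A·BC·AAC·AAC·BC·AAC·AAC·BC·A·BC·AAC·A·BC·AAC·AAC·BC·AAC·A·BC·AAC·AAC·BC·AAC·AAC·BC·A·BC·AAC·AAC·BC·AAC·AAC·BC·A·BC·AAC·A·BC·AAC·AAC·BC·AAC·AAC·BC·A·BC·AAC·AAC·BC·AAC·AAC·BC·A·BC·AAC·A·BC·AAC·AAC·BC·AAC·A·BC
    A ↦ AAC
    B ↦ A
    C ↦ BC

A->AAC, B->A, C->BC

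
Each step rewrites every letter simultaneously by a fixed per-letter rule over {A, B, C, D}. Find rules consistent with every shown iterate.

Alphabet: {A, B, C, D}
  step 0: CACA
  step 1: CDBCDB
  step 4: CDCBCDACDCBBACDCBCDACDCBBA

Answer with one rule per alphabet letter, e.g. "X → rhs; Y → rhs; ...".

A->B, B->A, C->CD, D->CB

  step 0 ⇒ step 1: CACA ⇒ CD·B·CD·B
    A ↦ B
    C ↦ CD
    B ↦ A  (constrained at step 1)
    D ↦ CB  (constrained at step 1)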